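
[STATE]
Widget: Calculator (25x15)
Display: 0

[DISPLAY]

                        0
┌───┬───┬───┬───┐        
│ 7 │ 8 │ 9 │ ÷ │        
├───┼───┼───┼───┤        
│ 4 │ 5 │ 6 │ × │        
├───┼───┼───┼───┤        
│ 1 │ 2 │ 3 │ - │        
├───┼───┼───┼───┤        
│ 0 │ . │ = │ + │        
├───┼───┼───┼───┤        
│ C │ MC│ MR│ M+│        
└───┴───┴───┴───┘        
                         
                         
                         


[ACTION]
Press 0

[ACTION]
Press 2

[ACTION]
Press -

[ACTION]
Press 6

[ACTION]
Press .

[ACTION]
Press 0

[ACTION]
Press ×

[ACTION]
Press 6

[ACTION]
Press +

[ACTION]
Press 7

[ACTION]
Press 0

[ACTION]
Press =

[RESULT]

                       46
┌───┬───┬───┬───┐        
│ 7 │ 8 │ 9 │ ÷ │        
├───┼───┼───┼───┤        
│ 4 │ 5 │ 6 │ × │        
├───┼───┼───┼───┤        
│ 1 │ 2 │ 3 │ - │        
├───┼───┼───┼───┤        
│ 0 │ . │ = │ + │        
├───┼───┼───┼───┤        
│ C │ MC│ MR│ M+│        
└───┴───┴───┴───┘        
                         
                         
                         


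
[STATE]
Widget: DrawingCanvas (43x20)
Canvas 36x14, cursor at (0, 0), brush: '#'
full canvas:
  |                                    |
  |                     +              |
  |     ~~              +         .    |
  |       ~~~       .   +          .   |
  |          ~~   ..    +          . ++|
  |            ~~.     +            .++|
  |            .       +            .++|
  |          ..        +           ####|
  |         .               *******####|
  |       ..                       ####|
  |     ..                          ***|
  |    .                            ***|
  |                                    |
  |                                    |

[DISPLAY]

+                                          
                     +                     
     ~~              +         .           
       ~~~       .   +          .          
          ~~   ..    +          . ++       
            ~~.     +            .++       
            .       +            .++       
          ..        +           ####       
         .               *******####       
       ..                       ####       
     ..                          ***       
    .                            ***       
                                           
                                           
                                           
                                           
                                           
                                           
                                           
                                           


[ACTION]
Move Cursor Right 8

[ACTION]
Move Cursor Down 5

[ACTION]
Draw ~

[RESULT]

                                           
                     +                     
     ~~              +         .           
       ~~~       .   +          .          
          ~~   ..    +          . ++       
        ~   ~~.     +            .++       
            .       +            .++       
          ..        +           ####       
         .               *******####       
       ..                       ####       
     ..                          ***       
    .                            ***       
                                           
                                           
                                           
                                           
                                           
                                           
                                           
                                           


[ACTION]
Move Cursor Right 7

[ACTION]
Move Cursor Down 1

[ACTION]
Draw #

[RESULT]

                                           
                     +                     
     ~~              +         .           
       ~~~       .   +          .          
          ~~   ..    +          . ++       
        ~   ~~.     +            .++       
            .  #    +            .++       
          ..        +           ####       
         .               *******####       
       ..                       ####       
     ..                          ***       
    .                            ***       
                                           
                                           
                                           
                                           
                                           
                                           
                                           
                                           


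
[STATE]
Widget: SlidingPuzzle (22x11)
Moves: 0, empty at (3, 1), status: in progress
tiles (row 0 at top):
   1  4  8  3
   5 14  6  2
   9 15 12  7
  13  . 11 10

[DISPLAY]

┌────┬────┬────┬────┐ 
│  1 │  4 │  8 │  3 │ 
├────┼────┼────┼────┤ 
│  5 │ 14 │  6 │  2 │ 
├────┼────┼────┼────┤ 
│  9 │ 15 │ 12 │  7 │ 
├────┼────┼────┼────┤ 
│ 13 │    │ 11 │ 10 │ 
└────┴────┴────┴────┘ 
Moves: 0              
                      


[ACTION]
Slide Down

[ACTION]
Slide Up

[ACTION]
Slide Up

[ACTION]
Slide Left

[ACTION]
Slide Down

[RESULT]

┌────┬────┬────┬────┐ 
│  1 │  4 │  8 │  3 │ 
├────┼────┼────┼────┤ 
│  5 │ 14 │  6 │  2 │ 
├────┼────┼────┼────┤ 
│  9 │ 15 │    │  7 │ 
├────┼────┼────┼────┤ 
│ 13 │ 11 │ 12 │ 10 │ 
└────┴────┴────┴────┘ 
Moves: 4              
                      


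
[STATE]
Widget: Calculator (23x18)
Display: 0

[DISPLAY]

                      0
┌───┬───┬───┬───┐      
│ 7 │ 8 │ 9 │ ÷ │      
├───┼───┼───┼───┤      
│ 4 │ 5 │ 6 │ × │      
├───┼───┼───┼───┤      
│ 1 │ 2 │ 3 │ - │      
├───┼───┼───┼───┤      
│ 0 │ . │ = │ + │      
├───┼───┼───┼───┤      
│ C │ MC│ MR│ M+│      
└───┴───┴───┴───┘      
                       
                       
                       
                       
                       
                       


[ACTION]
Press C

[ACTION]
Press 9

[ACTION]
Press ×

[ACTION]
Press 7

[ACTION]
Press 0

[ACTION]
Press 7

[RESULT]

                    707
┌───┬───┬───┬───┐      
│ 7 │ 8 │ 9 │ ÷ │      
├───┼───┼───┼───┤      
│ 4 │ 5 │ 6 │ × │      
├───┼───┼───┼───┤      
│ 1 │ 2 │ 3 │ - │      
├───┼───┼───┼───┤      
│ 0 │ . │ = │ + │      
├───┼───┼───┼───┤      
│ C │ MC│ MR│ M+│      
└───┴───┴───┴───┘      
                       
                       
                       
                       
                       
                       


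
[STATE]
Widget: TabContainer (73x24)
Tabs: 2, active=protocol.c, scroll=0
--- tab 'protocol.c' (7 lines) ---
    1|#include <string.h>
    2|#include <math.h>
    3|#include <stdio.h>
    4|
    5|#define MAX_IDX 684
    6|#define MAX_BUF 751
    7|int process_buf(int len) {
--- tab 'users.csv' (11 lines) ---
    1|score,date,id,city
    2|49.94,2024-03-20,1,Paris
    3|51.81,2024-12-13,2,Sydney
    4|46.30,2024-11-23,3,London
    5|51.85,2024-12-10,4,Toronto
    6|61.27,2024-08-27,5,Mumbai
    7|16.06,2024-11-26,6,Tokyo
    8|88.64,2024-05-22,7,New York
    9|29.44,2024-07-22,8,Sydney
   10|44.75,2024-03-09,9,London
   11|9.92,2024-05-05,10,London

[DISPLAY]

[protocol.c]│ users.csv                                                  
─────────────────────────────────────────────────────────────────────────
#include <string.h>                                                      
#include <math.h>                                                        
#include <stdio.h>                                                       
                                                                         
#define MAX_IDX 684                                                      
#define MAX_BUF 751                                                      
int process_buf(int len) {                                               
                                                                         
                                                                         
                                                                         
                                                                         
                                                                         
                                                                         
                                                                         
                                                                         
                                                                         
                                                                         
                                                                         
                                                                         
                                                                         
                                                                         
                                                                         


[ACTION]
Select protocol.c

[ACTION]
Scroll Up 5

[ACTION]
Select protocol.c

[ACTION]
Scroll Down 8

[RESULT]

[protocol.c]│ users.csv                                                  
─────────────────────────────────────────────────────────────────────────
int process_buf(int len) {                                               
                                                                         
                                                                         
                                                                         
                                                                         
                                                                         
                                                                         
                                                                         
                                                                         
                                                                         
                                                                         
                                                                         
                                                                         
                                                                         
                                                                         
                                                                         
                                                                         
                                                                         
                                                                         
                                                                         
                                                                         
                                                                         


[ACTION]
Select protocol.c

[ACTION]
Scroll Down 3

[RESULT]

[protocol.c]│ users.csv                                                  
─────────────────────────────────────────────────────────────────────────
                                                                         
#define MAX_IDX 684                                                      
#define MAX_BUF 751                                                      
int process_buf(int len) {                                               
                                                                         
                                                                         
                                                                         
                                                                         
                                                                         
                                                                         
                                                                         
                                                                         
                                                                         
                                                                         
                                                                         
                                                                         
                                                                         
                                                                         
                                                                         
                                                                         
                                                                         
                                                                         


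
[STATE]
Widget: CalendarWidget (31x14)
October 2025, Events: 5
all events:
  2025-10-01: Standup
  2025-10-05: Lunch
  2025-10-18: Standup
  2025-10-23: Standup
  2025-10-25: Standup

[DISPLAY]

          October 2025         
Mo Tu We Th Fr Sa Su           
       1*  2  3  4  5*         
 6  7  8  9 10 11 12           
13 14 15 16 17 18* 19          
20 21 22 23* 24 25* 26         
27 28 29 30 31                 
                               
                               
                               
                               
                               
                               
                               


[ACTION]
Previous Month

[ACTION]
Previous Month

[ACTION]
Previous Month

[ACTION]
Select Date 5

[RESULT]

           July 2025           
Mo Tu We Th Fr Sa Su           
    1  2  3  4 [ 5]  6         
 7  8  9 10 11 12 13           
14 15 16 17 18 19 20           
21 22 23 24 25 26 27           
28 29 30 31                    
                               
                               
                               
                               
                               
                               
                               


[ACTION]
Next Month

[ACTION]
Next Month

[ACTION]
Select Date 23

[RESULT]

         September 2025        
Mo Tu We Th Fr Sa Su           
 1  2  3  4  5  6  7           
 8  9 10 11 12 13 14           
15 16 17 18 19 20 21           
22 [23] 24 25 26 27 28         
29 30                          
                               
                               
                               
                               
                               
                               
                               


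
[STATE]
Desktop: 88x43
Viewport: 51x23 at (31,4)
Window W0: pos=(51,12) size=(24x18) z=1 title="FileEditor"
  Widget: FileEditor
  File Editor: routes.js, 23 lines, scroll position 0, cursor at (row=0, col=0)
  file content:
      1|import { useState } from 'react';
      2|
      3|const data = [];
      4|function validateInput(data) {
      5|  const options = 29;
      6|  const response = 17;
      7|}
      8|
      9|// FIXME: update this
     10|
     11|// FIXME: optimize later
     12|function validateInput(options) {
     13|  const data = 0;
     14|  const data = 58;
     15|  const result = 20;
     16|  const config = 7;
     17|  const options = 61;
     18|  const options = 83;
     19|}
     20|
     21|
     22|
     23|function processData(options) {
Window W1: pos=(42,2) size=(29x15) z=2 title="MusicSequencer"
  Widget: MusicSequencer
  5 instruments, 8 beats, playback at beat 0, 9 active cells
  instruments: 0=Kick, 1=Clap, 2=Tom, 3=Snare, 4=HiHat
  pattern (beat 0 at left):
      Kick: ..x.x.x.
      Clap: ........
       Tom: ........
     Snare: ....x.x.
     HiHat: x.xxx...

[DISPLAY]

           ┠───────────────────────────┨           
           ┃      ▼1234567             ┃           
           ┃  Kick··█·█·█·             ┃           
           ┃  Clap········             ┃           
           ┃   Tom········             ┃           
           ┃ Snare····█·█·             ┃           
           ┃ HiHat█·███···             ┃           
           ┃                           ┃           
           ┃                           ┃━━━┓       
           ┃                           ┃   ┃       
           ┃                           ┃───┨       
           ┃                           ┃ f▲┃       
           ┗━━━━━━━━━━━━━━━━━━━━━━━━━━━┛  █┃       
                    ┃const data = [];     ░┃       
                    ┃function validateInpu░┃       
                    ┃  const options = 29;░┃       
                    ┃  const response = 17░┃       
                    ┃}                    ░┃       
                    ┃                     ░┃       
                    ┃// FIXME: update this░┃       
                    ┃                     ░┃       
                    ┃// FIXME: optimize la░┃       
                    ┃function validateInpu░┃       


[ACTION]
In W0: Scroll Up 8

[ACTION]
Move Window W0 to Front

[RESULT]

           ┠───────────────────────────┨           
           ┃      ▼1234567             ┃           
           ┃  Kick··█·█·█·             ┃           
           ┃  Clap········             ┃           
           ┃   Tom········             ┃           
           ┃ Snare····█·█·             ┃           
           ┃ HiHat█·███···             ┃           
           ┃                           ┃           
           ┃        ┏━━━━━━━━━━━━━━━━━━━━━━┓       
           ┃        ┃ FileEditor           ┃       
           ┃        ┠──────────────────────┨       
           ┃        ┃█mport { useState } f▲┃       
           ┗━━━━━━━━┃                     █┃       
                    ┃const data = [];     ░┃       
                    ┃function validateInpu░┃       
                    ┃  const options = 29;░┃       
                    ┃  const response = 17░┃       
                    ┃}                    ░┃       
                    ┃                     ░┃       
                    ┃// FIXME: update this░┃       
                    ┃                     ░┃       
                    ┃// FIXME: optimize la░┃       
                    ┃function validateInpu░┃       


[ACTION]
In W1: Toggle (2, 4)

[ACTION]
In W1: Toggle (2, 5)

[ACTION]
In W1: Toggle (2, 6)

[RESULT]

           ┠───────────────────────────┨           
           ┃      ▼1234567             ┃           
           ┃  Kick··█·█·█·             ┃           
           ┃  Clap········             ┃           
           ┃   Tom····███·             ┃           
           ┃ Snare····█·█·             ┃           
           ┃ HiHat█·███···             ┃           
           ┃                           ┃           
           ┃        ┏━━━━━━━━━━━━━━━━━━━━━━┓       
           ┃        ┃ FileEditor           ┃       
           ┃        ┠──────────────────────┨       
           ┃        ┃█mport { useState } f▲┃       
           ┗━━━━━━━━┃                     █┃       
                    ┃const data = [];     ░┃       
                    ┃function validateInpu░┃       
                    ┃  const options = 29;░┃       
                    ┃  const response = 17░┃       
                    ┃}                    ░┃       
                    ┃                     ░┃       
                    ┃// FIXME: update this░┃       
                    ┃                     ░┃       
                    ┃// FIXME: optimize la░┃       
                    ┃function validateInpu░┃       


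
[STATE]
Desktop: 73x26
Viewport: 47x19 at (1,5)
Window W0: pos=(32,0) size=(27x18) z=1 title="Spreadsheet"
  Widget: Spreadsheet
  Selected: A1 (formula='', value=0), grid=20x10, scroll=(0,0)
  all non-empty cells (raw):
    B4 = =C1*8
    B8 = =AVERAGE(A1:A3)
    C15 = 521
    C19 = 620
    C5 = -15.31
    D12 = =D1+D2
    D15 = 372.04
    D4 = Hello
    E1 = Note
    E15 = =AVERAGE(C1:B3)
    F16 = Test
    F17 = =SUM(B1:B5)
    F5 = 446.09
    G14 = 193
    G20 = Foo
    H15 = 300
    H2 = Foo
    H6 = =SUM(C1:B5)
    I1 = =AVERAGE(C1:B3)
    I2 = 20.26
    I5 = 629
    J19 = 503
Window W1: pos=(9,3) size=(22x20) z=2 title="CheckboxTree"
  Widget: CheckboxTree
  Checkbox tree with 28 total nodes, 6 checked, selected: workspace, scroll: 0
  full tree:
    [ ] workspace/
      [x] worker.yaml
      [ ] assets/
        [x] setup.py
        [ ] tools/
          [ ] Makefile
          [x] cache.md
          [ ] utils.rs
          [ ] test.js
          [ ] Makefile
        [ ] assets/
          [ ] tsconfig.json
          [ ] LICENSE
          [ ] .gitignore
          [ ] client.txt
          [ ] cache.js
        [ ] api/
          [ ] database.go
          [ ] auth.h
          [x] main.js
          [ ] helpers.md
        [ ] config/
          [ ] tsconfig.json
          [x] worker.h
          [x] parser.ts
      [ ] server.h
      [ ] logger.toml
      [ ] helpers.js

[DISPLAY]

        ┠────────────────────┨ ┃---------------
        ┃>[-] workspace/     ┃ ┃  1      [0]   
        ┃   [x] worker.yaml  ┃ ┃  2        0   
        ┃   [-] assets/      ┃ ┃  3        0   
        ┃     [x] setup.py   ┃ ┃  4        0   
        ┃     [-] tools/     ┃ ┃  5        0   
        ┃       [ ] Makefile ┃ ┃  6        0   
        ┃       [x] cache.md ┃ ┃  7        0   
        ┃       [ ] utils.rs ┃ ┃  8        0   
        ┃       [ ] test.js  ┃ ┃  9        0   
        ┃       [ ] Makefile ┃ ┃ 10        0   
        ┃     [ ] assets/    ┃ ┃ 11        0   
        ┃       [ ] tsconfig.┃ ┗━━━━━━━━━━━━━━━
        ┃       [ ] LICENSE  ┃                 
        ┃       [ ] .gitignor┃                 
        ┃       [ ] client.tx┃                 
        ┃       [ ] cache.js ┃                 
        ┗━━━━━━━━━━━━━━━━━━━━┛                 
                                               


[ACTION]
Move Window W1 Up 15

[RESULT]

        ┃   [-] assets/      ┃ ┃---------------
        ┃     [x] setup.py   ┃ ┃  1      [0]   
        ┃     [-] tools/     ┃ ┃  2        0   
        ┃       [ ] Makefile ┃ ┃  3        0   
        ┃       [x] cache.md ┃ ┃  4        0   
        ┃       [ ] utils.rs ┃ ┃  5        0   
        ┃       [ ] test.js  ┃ ┃  6        0   
        ┃       [ ] Makefile ┃ ┃  7        0   
        ┃     [ ] assets/    ┃ ┃  8        0   
        ┃       [ ] tsconfig.┃ ┃  9        0   
        ┃       [ ] LICENSE  ┃ ┃ 10        0   
        ┃       [ ] .gitignor┃ ┃ 11        0   
        ┃       [ ] client.tx┃ ┗━━━━━━━━━━━━━━━
        ┃       [ ] cache.js ┃                 
        ┗━━━━━━━━━━━━━━━━━━━━┛                 
                                               
                                               
                                               
                                               


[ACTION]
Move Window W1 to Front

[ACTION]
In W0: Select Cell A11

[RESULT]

        ┃   [-] assets/      ┃ ┃---------------
        ┃     [x] setup.py   ┃ ┃  1        0   
        ┃     [-] tools/     ┃ ┃  2        0   
        ┃       [ ] Makefile ┃ ┃  3        0   
        ┃       [x] cache.md ┃ ┃  4        0   
        ┃       [ ] utils.rs ┃ ┃  5        0   
        ┃       [ ] test.js  ┃ ┃  6        0   
        ┃       [ ] Makefile ┃ ┃  7        0   
        ┃     [ ] assets/    ┃ ┃  8        0   
        ┃       [ ] tsconfig.┃ ┃  9        0   
        ┃       [ ] LICENSE  ┃ ┃ 10        0   
        ┃       [ ] .gitignor┃ ┃ 11      [0]   
        ┃       [ ] client.tx┃ ┗━━━━━━━━━━━━━━━
        ┃       [ ] cache.js ┃                 
        ┗━━━━━━━━━━━━━━━━━━━━┛                 
                                               
                                               
                                               
                                               


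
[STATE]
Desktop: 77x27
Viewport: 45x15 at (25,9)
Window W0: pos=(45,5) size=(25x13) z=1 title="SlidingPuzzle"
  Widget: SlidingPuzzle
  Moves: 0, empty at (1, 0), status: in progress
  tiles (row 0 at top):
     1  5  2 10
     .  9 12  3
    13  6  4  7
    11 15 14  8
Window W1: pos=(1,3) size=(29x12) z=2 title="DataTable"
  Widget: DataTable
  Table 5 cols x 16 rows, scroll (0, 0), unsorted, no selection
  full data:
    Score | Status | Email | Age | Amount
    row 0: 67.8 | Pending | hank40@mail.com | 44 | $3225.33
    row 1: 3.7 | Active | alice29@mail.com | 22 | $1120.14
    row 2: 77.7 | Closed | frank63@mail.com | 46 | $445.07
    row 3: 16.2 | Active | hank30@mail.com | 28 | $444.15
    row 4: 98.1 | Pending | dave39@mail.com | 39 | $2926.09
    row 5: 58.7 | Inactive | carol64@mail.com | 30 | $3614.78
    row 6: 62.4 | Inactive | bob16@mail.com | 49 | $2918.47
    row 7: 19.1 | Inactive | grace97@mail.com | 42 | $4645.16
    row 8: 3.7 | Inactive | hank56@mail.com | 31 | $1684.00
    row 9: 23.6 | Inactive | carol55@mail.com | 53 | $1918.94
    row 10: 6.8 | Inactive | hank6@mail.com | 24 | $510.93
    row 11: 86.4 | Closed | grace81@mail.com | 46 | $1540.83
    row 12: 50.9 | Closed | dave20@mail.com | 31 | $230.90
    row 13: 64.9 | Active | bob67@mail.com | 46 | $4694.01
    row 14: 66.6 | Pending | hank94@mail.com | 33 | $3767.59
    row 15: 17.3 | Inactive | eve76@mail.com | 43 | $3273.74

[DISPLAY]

mail┃               ┃│  1 │  5 │  2 │ 10 │  ┃
mail┃               ┃├────┼────┼────┼────┤  ┃
ail.┃               ┃│    │  9 │ 12 │  3 │  ┃
ail.┃               ┃├────┼────┼────┼────┤  ┃
mail┃               ┃│ 13 │  6 │  4 │  7 │  ┃
━━━━┛               ┃├────┼────┼────┼────┤  ┃
                    ┃│ 11 │ 15 │ 14 │  8 │  ┃
                    ┃└────┴────┴────┴────┘  ┃
                    ┗━━━━━━━━━━━━━━━━━━━━━━━┛
                                             
                                             
                                             
                                             
                                             
                                             


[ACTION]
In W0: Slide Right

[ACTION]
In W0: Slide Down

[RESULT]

mail┃               ┃│    │  5 │  2 │ 10 │  ┃
mail┃               ┃├────┼────┼────┼────┤  ┃
ail.┃               ┃│  1 │  9 │ 12 │  3 │  ┃
ail.┃               ┃├────┼────┼────┼────┤  ┃
mail┃               ┃│ 13 │  6 │  4 │  7 │  ┃
━━━━┛               ┃├────┼────┼────┼────┤  ┃
                    ┃│ 11 │ 15 │ 14 │  8 │  ┃
                    ┃└────┴────┴────┴────┘  ┃
                    ┗━━━━━━━━━━━━━━━━━━━━━━━┛
                                             
                                             
                                             
                                             
                                             
                                             


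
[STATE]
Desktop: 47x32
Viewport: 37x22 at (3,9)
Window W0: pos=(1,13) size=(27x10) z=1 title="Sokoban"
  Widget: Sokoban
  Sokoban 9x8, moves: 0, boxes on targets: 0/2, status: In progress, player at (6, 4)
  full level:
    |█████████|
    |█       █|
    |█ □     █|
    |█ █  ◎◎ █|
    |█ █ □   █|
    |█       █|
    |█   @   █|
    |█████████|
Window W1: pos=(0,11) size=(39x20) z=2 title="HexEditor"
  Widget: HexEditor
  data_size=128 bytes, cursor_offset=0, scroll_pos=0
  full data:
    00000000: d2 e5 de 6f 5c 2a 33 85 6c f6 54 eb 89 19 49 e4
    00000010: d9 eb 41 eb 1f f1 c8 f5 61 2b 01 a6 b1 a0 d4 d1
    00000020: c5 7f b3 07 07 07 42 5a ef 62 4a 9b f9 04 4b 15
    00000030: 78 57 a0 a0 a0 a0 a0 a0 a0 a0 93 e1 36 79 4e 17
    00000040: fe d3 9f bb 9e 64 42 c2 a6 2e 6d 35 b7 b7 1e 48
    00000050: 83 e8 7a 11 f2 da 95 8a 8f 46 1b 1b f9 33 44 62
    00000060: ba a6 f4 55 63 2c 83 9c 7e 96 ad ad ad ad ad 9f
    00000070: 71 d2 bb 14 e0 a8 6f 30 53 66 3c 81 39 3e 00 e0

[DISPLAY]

                                     
                                     
━━━━━━━━━━━━━━━━━━━━━━━━━━━━━━━━━━━┓ 
exEditor                           ┃ 
───────────────────────────────────┨ 
000000  D2 e5 de 6f 5c 2a 33 85  6c┃ 
000010  d9 eb 41 eb 1f f1 c8 f5  61┃ 
000020  c5 7f b3 07 07 07 42 5a  ef┃ 
000030  78 57 a0 a0 a0 a0 a0 a0  a0┃ 
000040  fe d3 9f bb 9e 64 42 c2  a6┃ 
000050  83 e8 7a 11 f2 da 95 8a  8f┃ 
000060  ba a6 f4 55 63 2c 83 9c  7e┃ 
000070  71 d2 bb 14 e0 a8 6f 30  53┃ 
                                   ┃ 
                                   ┃ 
                                   ┃ 
                                   ┃ 
                                   ┃ 
                                   ┃ 
                                   ┃ 
                                   ┃ 
━━━━━━━━━━━━━━━━━━━━━━━━━━━━━━━━━━━┛ 


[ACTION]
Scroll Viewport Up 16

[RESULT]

                                     
                                     
                                     
                                     
                                     
                                     
                                     
                                     
                                     
                                     
                                     
━━━━━━━━━━━━━━━━━━━━━━━━━━━━━━━━━━━┓ 
exEditor                           ┃ 
───────────────────────────────────┨ 
000000  D2 e5 de 6f 5c 2a 33 85  6c┃ 
000010  d9 eb 41 eb 1f f1 c8 f5  61┃ 
000020  c5 7f b3 07 07 07 42 5a  ef┃ 
000030  78 57 a0 a0 a0 a0 a0 a0  a0┃ 
000040  fe d3 9f bb 9e 64 42 c2  a6┃ 
000050  83 e8 7a 11 f2 da 95 8a  8f┃ 
000060  ba a6 f4 55 63 2c 83 9c  7e┃ 
000070  71 d2 bb 14 e0 a8 6f 30  53┃ 


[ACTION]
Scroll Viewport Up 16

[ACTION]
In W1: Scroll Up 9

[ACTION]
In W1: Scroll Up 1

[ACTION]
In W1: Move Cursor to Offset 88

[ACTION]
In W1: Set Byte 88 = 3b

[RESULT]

                                     
                                     
                                     
                                     
                                     
                                     
                                     
                                     
                                     
                                     
                                     
━━━━━━━━━━━━━━━━━━━━━━━━━━━━━━━━━━━┓ 
exEditor                           ┃ 
───────────────────────────────────┨ 
000000  d2 e5 de 6f 5c 2a 33 85  6c┃ 
000010  d9 eb 41 eb 1f f1 c8 f5  61┃ 
000020  c5 7f b3 07 07 07 42 5a  ef┃ 
000030  78 57 a0 a0 a0 a0 a0 a0  a0┃ 
000040  fe d3 9f bb 9e 64 42 c2  a6┃ 
000050  83 e8 7a 11 f2 da 95 8a  3B┃ 
000060  ba a6 f4 55 63 2c 83 9c  7e┃ 
000070  71 d2 bb 14 e0 a8 6f 30  53┃ 


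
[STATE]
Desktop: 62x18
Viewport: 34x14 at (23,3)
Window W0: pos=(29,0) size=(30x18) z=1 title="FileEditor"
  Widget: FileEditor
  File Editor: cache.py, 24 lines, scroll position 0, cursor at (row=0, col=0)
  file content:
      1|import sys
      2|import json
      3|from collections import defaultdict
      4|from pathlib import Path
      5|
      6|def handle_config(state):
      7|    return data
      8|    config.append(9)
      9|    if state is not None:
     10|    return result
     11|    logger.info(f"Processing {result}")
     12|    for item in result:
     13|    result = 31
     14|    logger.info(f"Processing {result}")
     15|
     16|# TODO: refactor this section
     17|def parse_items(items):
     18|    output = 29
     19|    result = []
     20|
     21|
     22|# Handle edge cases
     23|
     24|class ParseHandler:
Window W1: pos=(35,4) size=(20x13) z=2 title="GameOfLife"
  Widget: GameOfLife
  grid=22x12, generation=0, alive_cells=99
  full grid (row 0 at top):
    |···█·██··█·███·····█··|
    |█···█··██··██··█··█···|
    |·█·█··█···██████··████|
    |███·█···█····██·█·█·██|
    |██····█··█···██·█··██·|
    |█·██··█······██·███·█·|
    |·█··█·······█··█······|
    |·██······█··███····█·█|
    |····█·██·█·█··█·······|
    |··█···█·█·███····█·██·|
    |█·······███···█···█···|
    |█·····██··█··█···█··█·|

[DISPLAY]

      ┃█mport sys                 
      ┃impor┏━━━━━━━━━━━━━━━━━━┓  
      ┃from ┃ GameOfLife       ┃ef
      ┃from ┠──────────────────┨  
      ┃     ┃Gen: 0            ┃  
      ┃def h┃·█··█···██████··██┃  
      ┃    r┃█·█···█····██·█·█·┃  
      ┃    c┃····█··█···██·█··█┃  
      ┃    i┃██··█······██·███·┃  
      ┃    r┃··█·······█··█····┃  
      ┃    l┃█······█··███····█┃in
      ┃    f┃··█·██·█·█··█·····┃  
      ┃    r┃█···█·█·███····█·█┃  
      ┃    l┗━━━━━━━━━━━━━━━━━━┛in


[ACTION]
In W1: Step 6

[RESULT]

      ┃█mport sys                 
      ┃impor┏━━━━━━━━━━━━━━━━━━┓  
      ┃from ┃ GameOfLife       ┃ef
      ┃from ┠──────────────────┨  
      ┃     ┃Gen: 6            ┃  
      ┃def h┃·█··██·██···███·██┃  
      ┃    r┃·██·█·█··█······██┃  
      ┃    c┃···█··█··········█┃  
      ┃    i┃·······██········█┃  
      ┃    r┃·················█┃  
      ┃    l┃··················┃in
      ┃    f┃··█·········█·█···┃  
      ┃    r┃··██···█·██···█···┃  
      ┃    l┗━━━━━━━━━━━━━━━━━━┛in


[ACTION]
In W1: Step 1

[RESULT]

      ┃█mport sys                 
      ┃impor┏━━━━━━━━━━━━━━━━━━┓  
      ┃from ┃ GameOfLife       ┃ef
      ┃from ┠──────────────────┨  
      ┃     ┃Gen: 7            ┃  
      ┃def h┃█···█·███···███···┃  
      ┃    r┃·██·█·█·█····█·█··┃  
      ┃    c┃··██·██·█········█┃  
      ┃    i┃·······█········██┃  
      ┃    r┃·················█┃  
      ┃    l┃··················┃in
      ┃    f┃··██·········█····┃  
      ┃    r┃█·█·█·····███·██··┃  
      ┃    l┗━━━━━━━━━━━━━━━━━━┛in


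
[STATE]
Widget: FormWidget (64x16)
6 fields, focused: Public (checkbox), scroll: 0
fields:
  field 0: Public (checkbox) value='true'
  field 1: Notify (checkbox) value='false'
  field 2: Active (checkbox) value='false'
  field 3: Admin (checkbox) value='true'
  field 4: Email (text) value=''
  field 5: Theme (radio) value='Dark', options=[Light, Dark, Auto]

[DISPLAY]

> Public:     [x]                                               
  Notify:     [ ]                                               
  Active:     [ ]                                               
  Admin:      [x]                                               
  Email:      [                                                ]
  Theme:      ( ) Light  (●) Dark  ( ) Auto                     
                                                                
                                                                
                                                                
                                                                
                                                                
                                                                
                                                                
                                                                
                                                                
                                                                


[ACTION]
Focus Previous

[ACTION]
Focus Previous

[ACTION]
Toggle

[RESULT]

  Public:     [x]                                               
  Notify:     [ ]                                               
  Active:     [ ]                                               
  Admin:      [x]                                               
> Email:      [                                                ]
  Theme:      ( ) Light  (●) Dark  ( ) Auto                     
                                                                
                                                                
                                                                
                                                                
                                                                
                                                                
                                                                
                                                                
                                                                
                                                                


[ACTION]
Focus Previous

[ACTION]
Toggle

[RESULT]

  Public:     [x]                                               
  Notify:     [ ]                                               
  Active:     [ ]                                               
> Admin:      [ ]                                               
  Email:      [                                                ]
  Theme:      ( ) Light  (●) Dark  ( ) Auto                     
                                                                
                                                                
                                                                
                                                                
                                                                
                                                                
                                                                
                                                                
                                                                
                                                                
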